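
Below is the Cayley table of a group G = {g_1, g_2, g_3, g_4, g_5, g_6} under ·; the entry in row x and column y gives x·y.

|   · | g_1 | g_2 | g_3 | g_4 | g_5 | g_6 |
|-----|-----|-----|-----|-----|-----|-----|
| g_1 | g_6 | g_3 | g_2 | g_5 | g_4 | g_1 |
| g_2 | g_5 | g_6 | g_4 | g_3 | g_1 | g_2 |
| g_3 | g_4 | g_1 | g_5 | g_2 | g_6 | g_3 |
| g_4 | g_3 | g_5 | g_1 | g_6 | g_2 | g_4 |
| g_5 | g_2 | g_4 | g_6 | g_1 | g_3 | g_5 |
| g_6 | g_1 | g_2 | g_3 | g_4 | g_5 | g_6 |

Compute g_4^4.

g_6

g_4^1 = g_4
g_4^2 = g_4·g_4 = g_6
g_4^3 = g_6·g_4 = g_4
g_4^4 = g_4·g_4 = g_6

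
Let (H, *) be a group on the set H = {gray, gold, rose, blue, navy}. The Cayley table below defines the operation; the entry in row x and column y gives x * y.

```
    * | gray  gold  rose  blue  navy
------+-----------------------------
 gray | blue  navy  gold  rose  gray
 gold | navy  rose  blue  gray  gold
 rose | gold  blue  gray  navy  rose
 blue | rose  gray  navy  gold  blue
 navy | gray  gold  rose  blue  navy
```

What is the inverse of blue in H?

First locate the identity: row navy matches the header, so navy is the identity.
Scan row blue for navy: blue * rose = navy. Hence blue^(-1) = rose.

rose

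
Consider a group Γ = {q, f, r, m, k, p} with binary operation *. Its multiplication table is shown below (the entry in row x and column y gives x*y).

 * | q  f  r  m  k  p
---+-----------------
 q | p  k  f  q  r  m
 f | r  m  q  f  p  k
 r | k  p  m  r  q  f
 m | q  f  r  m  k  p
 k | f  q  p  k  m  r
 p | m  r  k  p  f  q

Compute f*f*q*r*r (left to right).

f*f = m
m*q = q
q*r = f
f*r = q
(Structurally, Γ here is isomorphic to the symmetric group S_3.)

q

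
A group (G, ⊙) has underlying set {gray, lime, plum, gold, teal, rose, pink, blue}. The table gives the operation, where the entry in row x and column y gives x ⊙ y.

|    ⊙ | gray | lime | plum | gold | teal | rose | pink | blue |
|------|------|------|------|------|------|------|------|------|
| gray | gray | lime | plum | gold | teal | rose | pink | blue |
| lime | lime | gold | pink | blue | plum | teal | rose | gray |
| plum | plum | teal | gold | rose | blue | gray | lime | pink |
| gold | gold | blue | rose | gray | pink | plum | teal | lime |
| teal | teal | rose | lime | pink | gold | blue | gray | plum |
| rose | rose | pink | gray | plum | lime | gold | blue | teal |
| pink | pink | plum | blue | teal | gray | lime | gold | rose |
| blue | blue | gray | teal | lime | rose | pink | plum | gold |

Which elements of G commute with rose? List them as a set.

Compare row rose with column rose entry by entry.
gold ⊙ rose = plum = rose ⊙ gold, so gold commutes with rose.
blue ⊙ rose = pink but rose ⊙ blue = teal, so blue does not.
Collecting the elements that commute with rose: C(rose) = {gold, gray, plum, rose}.

{gold, gray, plum, rose}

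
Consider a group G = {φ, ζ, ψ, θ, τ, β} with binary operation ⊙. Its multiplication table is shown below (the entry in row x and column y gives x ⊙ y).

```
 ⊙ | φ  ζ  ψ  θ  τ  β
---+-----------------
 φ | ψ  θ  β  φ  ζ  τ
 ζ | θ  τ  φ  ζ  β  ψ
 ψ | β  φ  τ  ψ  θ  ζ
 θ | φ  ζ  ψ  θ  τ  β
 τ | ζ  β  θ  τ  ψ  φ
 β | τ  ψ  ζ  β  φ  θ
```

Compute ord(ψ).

3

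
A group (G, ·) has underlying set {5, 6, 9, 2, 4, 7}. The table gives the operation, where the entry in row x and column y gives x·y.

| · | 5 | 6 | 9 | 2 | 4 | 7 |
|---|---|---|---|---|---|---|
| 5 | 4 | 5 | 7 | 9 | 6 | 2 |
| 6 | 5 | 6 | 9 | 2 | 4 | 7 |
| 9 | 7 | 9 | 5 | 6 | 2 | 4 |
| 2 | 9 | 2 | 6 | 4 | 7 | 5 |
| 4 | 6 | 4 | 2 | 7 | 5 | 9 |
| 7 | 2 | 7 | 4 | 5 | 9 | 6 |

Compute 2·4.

7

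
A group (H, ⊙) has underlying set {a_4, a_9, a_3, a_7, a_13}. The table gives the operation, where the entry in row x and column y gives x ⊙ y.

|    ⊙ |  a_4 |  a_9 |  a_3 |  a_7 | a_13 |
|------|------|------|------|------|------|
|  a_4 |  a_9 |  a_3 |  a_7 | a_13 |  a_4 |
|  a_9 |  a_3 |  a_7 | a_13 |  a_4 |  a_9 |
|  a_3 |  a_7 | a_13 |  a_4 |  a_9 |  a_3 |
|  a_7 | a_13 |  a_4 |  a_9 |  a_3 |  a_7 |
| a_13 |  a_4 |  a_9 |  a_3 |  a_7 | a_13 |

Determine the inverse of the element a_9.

a_3

First locate the identity: row a_13 matches the header, so a_13 is the identity.
Scan row a_9 for a_13: a_9 ⊙ a_3 = a_13. Hence a_9^(-1) = a_3.
(Structurally, H here is isomorphic to the cyclic group Z_5.)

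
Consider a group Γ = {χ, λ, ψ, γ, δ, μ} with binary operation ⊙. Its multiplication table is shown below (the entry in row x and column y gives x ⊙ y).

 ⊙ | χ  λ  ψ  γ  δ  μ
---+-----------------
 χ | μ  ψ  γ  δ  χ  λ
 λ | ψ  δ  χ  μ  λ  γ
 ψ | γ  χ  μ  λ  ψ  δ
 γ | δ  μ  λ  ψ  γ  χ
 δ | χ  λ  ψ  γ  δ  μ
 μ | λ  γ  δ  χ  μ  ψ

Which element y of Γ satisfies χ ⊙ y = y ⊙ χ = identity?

γ

First locate the identity: row δ matches the header, so δ is the identity.
Scan row χ for δ: χ ⊙ γ = δ. Hence χ^(-1) = γ.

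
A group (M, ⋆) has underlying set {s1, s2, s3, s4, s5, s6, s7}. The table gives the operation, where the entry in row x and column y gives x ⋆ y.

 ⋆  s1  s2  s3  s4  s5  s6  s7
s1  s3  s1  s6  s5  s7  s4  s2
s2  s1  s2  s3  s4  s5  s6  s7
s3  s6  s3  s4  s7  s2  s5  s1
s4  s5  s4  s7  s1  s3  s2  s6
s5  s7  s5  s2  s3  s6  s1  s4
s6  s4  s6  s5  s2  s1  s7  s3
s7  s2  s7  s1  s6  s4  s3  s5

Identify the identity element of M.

s2

The identity e satisfies e ⋆ x = x for all x, so its row in the table reproduces the column headers.
Row s2 reads: s1, s2, s3, s4, s5, s6, s7 — exactly the header order. So s2 is the identity.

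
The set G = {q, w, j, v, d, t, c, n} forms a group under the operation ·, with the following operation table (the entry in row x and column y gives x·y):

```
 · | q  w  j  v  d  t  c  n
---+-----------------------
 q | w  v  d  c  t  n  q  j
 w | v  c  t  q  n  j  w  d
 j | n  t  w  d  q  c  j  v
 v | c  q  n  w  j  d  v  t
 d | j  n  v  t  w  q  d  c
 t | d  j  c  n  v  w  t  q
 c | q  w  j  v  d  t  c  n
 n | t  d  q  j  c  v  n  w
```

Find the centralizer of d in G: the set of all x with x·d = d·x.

Compare row d with column d entry by entry.
w·d = n = d·w, so w commutes with d.
t·d = v but d·t = q, so t does not.
Collecting the elements that commute with d: C(d) = {c, d, n, w}.

{c, d, n, w}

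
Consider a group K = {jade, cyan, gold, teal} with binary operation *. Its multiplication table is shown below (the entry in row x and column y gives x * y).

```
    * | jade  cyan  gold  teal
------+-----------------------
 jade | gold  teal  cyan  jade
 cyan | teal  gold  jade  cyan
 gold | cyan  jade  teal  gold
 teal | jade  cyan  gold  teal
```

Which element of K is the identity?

teal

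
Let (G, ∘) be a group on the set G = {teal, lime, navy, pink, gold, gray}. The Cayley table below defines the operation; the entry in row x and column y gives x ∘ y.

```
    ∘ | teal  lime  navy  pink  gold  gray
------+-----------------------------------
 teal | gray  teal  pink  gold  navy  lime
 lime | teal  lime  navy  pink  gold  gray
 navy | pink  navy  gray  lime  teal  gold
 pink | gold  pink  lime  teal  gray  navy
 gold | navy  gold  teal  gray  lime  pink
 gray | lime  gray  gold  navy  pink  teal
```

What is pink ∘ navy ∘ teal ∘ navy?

pink

pink ∘ navy = lime
lime ∘ teal = teal
teal ∘ navy = pink
(Structurally, G here is isomorphic to the cyclic group Z_6.)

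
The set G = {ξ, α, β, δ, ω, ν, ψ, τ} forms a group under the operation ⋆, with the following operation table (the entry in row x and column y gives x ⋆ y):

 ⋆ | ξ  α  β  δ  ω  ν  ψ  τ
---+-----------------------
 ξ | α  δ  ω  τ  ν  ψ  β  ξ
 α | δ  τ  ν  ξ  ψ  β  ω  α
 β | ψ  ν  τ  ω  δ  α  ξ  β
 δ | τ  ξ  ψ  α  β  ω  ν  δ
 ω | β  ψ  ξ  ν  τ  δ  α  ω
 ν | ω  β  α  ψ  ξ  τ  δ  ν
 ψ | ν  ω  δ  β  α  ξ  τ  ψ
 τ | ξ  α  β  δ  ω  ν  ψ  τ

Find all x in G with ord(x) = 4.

Identity is τ. Compute the order of each non-identity element by repeated multiplication:
  ξ: ξ → α → δ → τ  (order 4)
  α: α → τ  (order 2)
  β: β → τ  (order 2)
  δ: δ → α → ξ → τ  (order 4)
  ω: ω → τ  (order 2)
  ν: ν → τ  (order 2)
  ψ: ψ → τ  (order 2)
Elements of order 4: {δ, ξ}.

{δ, ξ}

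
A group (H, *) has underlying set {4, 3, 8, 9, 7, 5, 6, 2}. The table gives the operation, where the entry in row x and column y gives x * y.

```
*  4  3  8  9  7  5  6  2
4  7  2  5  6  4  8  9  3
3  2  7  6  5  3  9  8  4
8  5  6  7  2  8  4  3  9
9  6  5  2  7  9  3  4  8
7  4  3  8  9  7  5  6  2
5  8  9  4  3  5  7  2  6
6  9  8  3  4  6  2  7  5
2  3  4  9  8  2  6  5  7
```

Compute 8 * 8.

7

Read row 8, column 8: 8 * 8 = 7.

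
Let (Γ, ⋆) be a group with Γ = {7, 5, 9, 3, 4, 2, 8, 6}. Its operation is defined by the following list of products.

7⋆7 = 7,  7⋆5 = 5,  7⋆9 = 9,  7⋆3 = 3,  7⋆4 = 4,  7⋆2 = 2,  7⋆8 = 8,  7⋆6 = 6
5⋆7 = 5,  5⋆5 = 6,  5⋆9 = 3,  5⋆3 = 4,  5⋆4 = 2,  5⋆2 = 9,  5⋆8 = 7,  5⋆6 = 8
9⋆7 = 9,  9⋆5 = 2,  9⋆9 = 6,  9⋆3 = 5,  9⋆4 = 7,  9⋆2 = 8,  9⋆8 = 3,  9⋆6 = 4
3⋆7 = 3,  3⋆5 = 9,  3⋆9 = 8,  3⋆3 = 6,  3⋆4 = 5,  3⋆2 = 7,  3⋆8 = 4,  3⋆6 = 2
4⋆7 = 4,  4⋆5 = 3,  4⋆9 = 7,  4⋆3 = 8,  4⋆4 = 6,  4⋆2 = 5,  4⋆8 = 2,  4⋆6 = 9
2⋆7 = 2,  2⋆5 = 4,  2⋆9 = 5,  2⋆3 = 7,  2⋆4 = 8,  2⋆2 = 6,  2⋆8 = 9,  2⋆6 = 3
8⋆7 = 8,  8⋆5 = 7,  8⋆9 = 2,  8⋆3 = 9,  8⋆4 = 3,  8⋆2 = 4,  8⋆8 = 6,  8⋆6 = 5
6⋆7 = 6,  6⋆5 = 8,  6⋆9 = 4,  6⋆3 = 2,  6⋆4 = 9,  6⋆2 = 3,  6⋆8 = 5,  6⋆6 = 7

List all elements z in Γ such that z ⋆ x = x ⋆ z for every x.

{6, 7}

An element z is central iff its row equals its column in the table.
For 4: 4 ⋆ 3 = 8 ≠ 5 = 3 ⋆ 4, so 4 ∉ Z.
Checking each element this way leaves Z(Γ) = {6, 7}.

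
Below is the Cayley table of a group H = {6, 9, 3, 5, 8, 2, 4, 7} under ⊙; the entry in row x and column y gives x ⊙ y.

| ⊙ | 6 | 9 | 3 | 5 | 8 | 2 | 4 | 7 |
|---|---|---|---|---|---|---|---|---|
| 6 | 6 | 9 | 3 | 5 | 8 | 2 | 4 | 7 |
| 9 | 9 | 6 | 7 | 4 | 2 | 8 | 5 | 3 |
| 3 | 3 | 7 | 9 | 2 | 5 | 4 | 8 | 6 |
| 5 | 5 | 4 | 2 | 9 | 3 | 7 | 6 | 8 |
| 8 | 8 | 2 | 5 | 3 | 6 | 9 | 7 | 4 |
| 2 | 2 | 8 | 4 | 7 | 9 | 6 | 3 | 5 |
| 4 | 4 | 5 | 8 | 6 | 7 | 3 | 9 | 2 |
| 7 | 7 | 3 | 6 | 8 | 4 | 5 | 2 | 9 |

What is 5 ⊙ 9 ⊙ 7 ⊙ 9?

8

5 ⊙ 9 = 4
4 ⊙ 7 = 2
2 ⊙ 9 = 8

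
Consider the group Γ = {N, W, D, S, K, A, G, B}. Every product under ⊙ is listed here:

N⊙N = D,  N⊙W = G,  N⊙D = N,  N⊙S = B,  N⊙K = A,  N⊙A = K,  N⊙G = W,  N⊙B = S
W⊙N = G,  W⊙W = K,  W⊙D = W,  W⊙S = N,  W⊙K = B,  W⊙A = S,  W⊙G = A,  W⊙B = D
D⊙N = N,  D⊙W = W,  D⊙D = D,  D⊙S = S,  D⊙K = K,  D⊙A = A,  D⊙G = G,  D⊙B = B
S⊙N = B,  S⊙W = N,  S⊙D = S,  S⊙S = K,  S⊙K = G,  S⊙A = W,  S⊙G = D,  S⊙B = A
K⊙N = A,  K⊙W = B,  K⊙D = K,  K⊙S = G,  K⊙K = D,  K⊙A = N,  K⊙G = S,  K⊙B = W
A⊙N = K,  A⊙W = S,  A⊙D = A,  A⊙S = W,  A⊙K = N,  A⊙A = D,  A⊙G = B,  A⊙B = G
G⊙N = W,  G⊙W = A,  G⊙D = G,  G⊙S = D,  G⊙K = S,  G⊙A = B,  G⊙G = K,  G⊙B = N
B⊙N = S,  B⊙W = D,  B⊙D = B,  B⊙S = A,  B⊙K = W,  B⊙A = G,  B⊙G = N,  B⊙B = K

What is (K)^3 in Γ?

K

K^1 = K
K^2 = K ⊙ K = D
K^3 = D ⊙ K = K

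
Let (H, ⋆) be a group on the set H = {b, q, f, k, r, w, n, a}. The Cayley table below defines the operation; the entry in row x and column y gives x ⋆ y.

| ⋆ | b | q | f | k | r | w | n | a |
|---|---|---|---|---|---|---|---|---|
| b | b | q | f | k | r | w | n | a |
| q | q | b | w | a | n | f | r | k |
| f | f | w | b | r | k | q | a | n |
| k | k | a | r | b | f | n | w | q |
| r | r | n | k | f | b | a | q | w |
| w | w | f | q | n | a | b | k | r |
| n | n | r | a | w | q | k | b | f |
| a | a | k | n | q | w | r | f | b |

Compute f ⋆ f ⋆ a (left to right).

f ⋆ f = b
b ⋆ a = a
(Structurally, H here is isomorphic to the elementary abelian group (Z_2)^3.)

a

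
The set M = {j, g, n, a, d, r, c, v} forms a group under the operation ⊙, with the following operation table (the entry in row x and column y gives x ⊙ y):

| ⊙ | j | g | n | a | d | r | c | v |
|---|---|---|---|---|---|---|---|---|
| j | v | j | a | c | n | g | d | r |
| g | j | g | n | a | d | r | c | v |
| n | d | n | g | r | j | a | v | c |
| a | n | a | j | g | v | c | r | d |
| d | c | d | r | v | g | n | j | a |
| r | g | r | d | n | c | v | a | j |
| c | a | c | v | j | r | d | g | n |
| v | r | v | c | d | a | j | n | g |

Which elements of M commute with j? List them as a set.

Compare row j with column j entry by entry.
r ⊙ j = g = j ⊙ r, so r commutes with j.
n ⊙ j = d but j ⊙ n = a, so n does not.
Collecting the elements that commute with j: C(j) = {g, j, r, v}.

{g, j, r, v}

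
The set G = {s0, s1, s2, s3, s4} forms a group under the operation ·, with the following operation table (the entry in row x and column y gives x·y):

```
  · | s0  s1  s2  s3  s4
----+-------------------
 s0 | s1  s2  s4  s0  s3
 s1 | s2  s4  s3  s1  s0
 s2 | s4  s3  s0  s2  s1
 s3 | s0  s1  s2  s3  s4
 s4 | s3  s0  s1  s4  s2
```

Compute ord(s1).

5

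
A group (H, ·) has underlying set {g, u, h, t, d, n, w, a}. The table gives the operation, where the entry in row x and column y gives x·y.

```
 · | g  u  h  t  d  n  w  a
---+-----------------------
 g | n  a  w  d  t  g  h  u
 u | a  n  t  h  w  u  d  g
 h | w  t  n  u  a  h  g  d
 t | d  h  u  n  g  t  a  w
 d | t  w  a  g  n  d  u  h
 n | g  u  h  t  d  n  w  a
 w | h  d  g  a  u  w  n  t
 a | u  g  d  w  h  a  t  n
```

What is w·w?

n

Read row w, column w: w·w = n.
(Structurally, H here is isomorphic to the elementary abelian group (Z_2)^3.)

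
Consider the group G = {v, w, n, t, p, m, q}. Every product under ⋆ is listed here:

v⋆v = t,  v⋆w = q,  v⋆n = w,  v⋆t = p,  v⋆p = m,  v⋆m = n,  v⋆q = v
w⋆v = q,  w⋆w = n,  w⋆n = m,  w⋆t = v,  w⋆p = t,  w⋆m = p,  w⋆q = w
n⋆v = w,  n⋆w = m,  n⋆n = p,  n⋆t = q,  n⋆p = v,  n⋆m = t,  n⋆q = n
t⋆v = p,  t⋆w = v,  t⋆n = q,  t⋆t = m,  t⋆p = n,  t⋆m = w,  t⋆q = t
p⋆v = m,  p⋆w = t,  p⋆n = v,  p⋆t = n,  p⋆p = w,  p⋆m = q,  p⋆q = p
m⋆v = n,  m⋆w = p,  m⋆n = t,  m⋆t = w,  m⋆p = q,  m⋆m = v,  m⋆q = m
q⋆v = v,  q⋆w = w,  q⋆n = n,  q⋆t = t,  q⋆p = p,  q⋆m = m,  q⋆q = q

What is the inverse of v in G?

w

First locate the identity: row q matches the header, so q is the identity.
Scan row v for q: v ⋆ w = q. Hence v^(-1) = w.
(Structurally, G here is isomorphic to the cyclic group Z_7.)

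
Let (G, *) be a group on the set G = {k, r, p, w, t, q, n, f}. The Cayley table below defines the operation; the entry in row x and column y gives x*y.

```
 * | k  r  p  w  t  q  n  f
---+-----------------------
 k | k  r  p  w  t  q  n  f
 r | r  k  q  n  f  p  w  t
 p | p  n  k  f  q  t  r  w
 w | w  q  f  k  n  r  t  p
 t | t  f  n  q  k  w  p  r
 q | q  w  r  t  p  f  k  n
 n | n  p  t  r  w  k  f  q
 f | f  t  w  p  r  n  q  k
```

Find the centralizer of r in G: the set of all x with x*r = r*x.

{f, k, r, t}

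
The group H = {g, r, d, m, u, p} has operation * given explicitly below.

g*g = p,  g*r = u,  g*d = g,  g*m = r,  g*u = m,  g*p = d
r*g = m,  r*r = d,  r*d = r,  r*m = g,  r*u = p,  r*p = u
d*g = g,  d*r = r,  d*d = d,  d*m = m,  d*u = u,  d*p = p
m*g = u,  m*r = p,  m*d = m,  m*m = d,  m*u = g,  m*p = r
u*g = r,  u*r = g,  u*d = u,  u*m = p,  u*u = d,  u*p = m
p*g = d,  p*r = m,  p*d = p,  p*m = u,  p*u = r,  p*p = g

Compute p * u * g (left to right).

p * u = r
r * g = m
(Structurally, H here is isomorphic to the symmetric group S_3.)

m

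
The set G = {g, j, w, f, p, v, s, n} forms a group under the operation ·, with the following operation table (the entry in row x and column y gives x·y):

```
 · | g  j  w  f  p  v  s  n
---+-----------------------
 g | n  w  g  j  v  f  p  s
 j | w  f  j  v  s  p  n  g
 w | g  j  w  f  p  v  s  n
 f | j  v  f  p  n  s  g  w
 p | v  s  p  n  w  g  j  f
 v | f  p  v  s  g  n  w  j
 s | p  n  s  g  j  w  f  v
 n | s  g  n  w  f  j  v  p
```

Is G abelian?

Check whether the table is symmetric across its main diagonal.
Every entry (row x, col y) equals the entry (row y, col x), so G is abelian.

Yes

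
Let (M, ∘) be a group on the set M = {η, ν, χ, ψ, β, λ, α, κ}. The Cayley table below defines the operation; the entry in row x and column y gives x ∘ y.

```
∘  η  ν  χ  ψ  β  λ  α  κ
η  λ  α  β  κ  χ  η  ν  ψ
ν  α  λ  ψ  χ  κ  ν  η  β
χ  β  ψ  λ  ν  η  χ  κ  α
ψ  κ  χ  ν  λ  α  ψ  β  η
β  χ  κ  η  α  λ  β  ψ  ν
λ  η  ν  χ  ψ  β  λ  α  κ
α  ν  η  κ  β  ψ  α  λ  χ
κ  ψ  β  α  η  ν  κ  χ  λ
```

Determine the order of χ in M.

2

The identity element is λ (its row matches the header).
χ^1 = χ
χ^2 = χ ∘ χ = λ
The first power of χ equal to the identity is χ^2, so ord(χ) = 2.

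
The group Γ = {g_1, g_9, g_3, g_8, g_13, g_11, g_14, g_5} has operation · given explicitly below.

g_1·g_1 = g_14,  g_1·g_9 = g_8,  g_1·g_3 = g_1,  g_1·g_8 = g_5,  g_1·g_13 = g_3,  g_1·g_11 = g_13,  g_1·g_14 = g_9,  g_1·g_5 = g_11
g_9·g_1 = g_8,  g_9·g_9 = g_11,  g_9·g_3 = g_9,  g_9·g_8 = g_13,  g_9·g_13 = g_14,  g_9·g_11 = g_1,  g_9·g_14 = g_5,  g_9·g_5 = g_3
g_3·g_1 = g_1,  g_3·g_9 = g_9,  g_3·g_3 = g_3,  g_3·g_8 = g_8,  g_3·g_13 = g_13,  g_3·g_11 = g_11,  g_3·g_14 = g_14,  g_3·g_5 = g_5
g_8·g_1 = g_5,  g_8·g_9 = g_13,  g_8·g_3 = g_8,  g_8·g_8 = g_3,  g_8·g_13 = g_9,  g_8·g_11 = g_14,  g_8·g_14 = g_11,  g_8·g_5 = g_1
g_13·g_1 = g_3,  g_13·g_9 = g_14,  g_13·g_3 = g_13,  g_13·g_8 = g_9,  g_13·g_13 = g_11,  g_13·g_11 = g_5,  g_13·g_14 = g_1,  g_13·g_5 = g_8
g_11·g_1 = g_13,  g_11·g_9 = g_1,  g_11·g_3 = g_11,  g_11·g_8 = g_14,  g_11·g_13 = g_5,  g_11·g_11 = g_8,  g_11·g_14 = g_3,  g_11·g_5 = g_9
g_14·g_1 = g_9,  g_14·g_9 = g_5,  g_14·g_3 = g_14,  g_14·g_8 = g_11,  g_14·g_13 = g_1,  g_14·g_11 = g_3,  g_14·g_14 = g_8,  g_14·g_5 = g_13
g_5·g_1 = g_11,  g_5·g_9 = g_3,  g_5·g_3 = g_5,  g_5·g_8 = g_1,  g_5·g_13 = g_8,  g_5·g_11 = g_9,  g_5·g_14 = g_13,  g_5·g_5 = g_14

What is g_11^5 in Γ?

g_11

g_11^1 = g_11
g_11^2 = g_11·g_11 = g_8
g_11^3 = g_8·g_11 = g_14
g_11^4 = g_14·g_11 = g_3
g_11^5 = g_3·g_11 = g_11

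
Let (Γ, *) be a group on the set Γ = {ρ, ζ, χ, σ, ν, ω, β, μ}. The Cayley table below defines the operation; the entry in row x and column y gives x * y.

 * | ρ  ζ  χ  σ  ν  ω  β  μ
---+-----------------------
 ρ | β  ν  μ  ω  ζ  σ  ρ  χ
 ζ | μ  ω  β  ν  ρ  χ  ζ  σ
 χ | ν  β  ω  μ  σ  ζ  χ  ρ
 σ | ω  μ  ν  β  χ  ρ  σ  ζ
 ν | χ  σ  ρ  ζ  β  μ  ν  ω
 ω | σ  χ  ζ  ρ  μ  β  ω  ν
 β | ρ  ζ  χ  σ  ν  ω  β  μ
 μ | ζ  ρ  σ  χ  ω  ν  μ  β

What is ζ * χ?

β

Read row ζ, column χ: ζ * χ = β.
(Structurally, Γ here is isomorphic to the dihedral group D_4.)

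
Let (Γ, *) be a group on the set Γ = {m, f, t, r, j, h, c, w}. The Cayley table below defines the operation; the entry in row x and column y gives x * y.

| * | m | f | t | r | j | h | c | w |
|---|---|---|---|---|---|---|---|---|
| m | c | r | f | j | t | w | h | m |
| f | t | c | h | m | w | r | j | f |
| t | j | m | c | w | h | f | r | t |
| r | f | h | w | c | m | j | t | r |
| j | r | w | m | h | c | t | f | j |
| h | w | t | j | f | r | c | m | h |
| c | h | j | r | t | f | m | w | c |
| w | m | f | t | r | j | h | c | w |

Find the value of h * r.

Read row h, column r: h * r = f.

f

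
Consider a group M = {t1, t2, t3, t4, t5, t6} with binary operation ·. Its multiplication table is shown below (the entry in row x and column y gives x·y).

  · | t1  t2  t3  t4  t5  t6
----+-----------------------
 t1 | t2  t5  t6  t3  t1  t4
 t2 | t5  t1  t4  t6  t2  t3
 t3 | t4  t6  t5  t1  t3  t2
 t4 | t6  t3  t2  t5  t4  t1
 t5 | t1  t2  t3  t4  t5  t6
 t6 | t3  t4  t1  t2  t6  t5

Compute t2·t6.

Read row t2, column t6: t2·t6 = t3.
(Structurally, M here is isomorphic to the symmetric group S_3.)

t3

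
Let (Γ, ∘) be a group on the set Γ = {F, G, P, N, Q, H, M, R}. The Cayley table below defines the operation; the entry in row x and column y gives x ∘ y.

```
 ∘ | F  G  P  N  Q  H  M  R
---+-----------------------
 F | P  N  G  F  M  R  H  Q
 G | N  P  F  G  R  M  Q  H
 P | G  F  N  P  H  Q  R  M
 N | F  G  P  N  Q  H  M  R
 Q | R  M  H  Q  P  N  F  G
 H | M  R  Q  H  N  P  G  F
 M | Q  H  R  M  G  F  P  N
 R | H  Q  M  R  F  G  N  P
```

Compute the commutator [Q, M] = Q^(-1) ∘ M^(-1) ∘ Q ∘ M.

P

Identity is N; from the table Q^(-1) = H and M^(-1) = R.
H ∘ R = F
F ∘ Q = M
M ∘ M = P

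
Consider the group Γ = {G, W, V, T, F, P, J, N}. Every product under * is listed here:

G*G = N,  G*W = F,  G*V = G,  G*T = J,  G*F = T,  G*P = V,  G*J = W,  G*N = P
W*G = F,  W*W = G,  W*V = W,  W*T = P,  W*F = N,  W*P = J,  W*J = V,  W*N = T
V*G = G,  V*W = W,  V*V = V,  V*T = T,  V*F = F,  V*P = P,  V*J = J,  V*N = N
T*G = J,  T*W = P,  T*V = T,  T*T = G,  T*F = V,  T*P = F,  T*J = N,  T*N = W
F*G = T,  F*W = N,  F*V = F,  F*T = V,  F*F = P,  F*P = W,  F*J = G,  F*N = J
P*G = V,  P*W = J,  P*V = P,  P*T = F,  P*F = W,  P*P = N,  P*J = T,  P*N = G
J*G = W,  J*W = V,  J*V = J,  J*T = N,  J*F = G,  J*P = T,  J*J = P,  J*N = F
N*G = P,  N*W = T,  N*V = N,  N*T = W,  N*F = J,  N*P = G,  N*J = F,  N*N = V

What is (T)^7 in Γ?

F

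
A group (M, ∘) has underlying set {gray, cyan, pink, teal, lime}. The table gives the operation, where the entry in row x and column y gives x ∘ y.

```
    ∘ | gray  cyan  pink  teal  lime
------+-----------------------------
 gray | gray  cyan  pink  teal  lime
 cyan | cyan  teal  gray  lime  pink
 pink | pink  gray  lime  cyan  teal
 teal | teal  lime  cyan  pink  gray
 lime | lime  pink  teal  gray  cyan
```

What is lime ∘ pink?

Read row lime, column pink: lime ∘ pink = teal.

teal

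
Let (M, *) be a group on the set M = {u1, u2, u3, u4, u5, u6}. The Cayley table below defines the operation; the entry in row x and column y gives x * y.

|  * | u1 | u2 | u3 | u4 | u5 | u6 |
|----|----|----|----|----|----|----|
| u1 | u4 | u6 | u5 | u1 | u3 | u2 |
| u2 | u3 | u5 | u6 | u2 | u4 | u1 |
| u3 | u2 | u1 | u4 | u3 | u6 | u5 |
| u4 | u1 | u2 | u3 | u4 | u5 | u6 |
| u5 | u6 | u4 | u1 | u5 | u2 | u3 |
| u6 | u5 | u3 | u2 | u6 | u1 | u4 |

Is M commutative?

u2 * u1 = u3 but u1 * u2 = u6.
Since u2 and u1 do not commute, M is not abelian.

No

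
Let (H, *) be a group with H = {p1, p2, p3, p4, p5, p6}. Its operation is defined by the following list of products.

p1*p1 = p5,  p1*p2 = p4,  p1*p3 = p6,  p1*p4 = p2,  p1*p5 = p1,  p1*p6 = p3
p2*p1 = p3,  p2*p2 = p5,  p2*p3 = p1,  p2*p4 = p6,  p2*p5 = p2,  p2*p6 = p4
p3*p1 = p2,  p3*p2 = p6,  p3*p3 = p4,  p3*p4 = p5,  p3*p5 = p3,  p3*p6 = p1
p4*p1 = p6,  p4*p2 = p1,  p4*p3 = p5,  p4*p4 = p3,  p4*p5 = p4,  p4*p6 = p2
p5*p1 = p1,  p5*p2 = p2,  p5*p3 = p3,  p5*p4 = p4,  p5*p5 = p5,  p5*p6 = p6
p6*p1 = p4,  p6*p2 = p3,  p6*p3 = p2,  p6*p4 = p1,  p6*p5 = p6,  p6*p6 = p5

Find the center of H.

An element z is central iff its row equals its column in the table.
For p1: p1 * p3 = p6 ≠ p2 = p3 * p1, so p1 ∉ Z.
Checking each element this way leaves Z(H) = {p5}.

{p5}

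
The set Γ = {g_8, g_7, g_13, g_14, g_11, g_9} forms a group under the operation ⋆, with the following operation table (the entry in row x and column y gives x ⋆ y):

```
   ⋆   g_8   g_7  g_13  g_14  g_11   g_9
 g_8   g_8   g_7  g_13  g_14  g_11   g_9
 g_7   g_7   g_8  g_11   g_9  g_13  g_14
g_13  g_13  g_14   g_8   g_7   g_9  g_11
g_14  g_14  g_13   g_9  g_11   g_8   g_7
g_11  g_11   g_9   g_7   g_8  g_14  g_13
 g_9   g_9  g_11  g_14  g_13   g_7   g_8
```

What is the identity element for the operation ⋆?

The identity e satisfies e ⋆ x = x for all x, so its row in the table reproduces the column headers.
Row g_8 reads: g_8, g_7, g_13, g_14, g_11, g_9 — exactly the header order. So g_8 is the identity.

g_8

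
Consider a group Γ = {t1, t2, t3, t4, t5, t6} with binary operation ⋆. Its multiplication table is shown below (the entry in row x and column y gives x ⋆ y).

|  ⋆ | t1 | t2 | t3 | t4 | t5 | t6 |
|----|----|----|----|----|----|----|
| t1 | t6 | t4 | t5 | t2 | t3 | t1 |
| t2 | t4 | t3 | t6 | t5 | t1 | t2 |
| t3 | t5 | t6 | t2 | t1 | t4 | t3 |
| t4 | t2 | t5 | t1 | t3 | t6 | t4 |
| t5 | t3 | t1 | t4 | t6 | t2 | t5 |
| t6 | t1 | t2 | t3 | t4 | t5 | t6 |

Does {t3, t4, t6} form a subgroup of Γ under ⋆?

No

t4 ⋆ t3 = t1, which is not in {t3, t4, t6}.
The subset is not closed under ⋆, so it is not a subgroup.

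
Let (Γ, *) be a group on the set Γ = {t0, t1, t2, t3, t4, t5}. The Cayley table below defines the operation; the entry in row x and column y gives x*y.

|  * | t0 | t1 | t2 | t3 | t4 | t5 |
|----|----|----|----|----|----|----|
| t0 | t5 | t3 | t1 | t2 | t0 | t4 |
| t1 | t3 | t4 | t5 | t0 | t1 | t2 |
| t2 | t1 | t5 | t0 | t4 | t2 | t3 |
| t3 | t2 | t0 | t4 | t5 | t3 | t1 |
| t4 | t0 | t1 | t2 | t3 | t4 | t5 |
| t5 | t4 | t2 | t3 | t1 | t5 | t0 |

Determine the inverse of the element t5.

First locate the identity: row t4 matches the header, so t4 is the identity.
Scan row t5 for t4: t5*t0 = t4. Hence t5^(-1) = t0.

t0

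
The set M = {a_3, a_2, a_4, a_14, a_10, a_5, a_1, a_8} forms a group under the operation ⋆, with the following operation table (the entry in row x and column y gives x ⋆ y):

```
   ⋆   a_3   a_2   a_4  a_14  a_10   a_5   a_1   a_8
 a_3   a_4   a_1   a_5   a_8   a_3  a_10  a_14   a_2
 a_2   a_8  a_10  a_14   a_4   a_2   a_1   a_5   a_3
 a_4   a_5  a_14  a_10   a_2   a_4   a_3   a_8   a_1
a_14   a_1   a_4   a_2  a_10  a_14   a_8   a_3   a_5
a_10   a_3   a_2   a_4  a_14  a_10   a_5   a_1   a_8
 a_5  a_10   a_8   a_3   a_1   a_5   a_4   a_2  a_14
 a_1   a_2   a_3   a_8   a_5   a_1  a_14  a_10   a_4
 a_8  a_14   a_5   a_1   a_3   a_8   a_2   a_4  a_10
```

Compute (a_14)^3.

a_14^1 = a_14
a_14^2 = a_14 ⋆ a_14 = a_10
a_14^3 = a_10 ⋆ a_14 = a_14

a_14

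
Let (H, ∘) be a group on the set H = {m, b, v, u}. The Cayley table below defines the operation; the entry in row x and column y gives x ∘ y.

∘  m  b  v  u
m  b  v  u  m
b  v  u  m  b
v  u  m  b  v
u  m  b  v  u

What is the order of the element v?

4

The identity element is u (its row matches the header).
v^1 = v
v^2 = v ∘ v = b
v^3 = b ∘ v = m
v^4 = m ∘ v = u
The first power of v equal to the identity is v^4, so ord(v) = 4.
(Structurally, H here is isomorphic to the cyclic group Z_4.)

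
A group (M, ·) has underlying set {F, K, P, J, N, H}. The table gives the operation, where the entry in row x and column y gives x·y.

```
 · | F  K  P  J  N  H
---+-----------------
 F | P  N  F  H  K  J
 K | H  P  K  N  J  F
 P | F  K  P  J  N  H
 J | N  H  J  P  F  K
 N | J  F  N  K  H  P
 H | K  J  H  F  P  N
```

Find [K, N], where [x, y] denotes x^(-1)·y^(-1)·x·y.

H

Identity is P; from the table K^(-1) = K and N^(-1) = H.
K·H = F
F·K = N
N·N = H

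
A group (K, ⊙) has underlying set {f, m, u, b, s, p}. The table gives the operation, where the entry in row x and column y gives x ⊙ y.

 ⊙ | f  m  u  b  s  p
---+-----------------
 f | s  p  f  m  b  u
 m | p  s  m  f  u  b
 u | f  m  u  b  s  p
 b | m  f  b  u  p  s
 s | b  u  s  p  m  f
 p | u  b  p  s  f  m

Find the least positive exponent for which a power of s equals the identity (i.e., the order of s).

3

The identity element is u (its row matches the header).
s^1 = s
s^2 = s ⊙ s = m
s^3 = m ⊙ s = u
The first power of s equal to the identity is s^3, so ord(s) = 3.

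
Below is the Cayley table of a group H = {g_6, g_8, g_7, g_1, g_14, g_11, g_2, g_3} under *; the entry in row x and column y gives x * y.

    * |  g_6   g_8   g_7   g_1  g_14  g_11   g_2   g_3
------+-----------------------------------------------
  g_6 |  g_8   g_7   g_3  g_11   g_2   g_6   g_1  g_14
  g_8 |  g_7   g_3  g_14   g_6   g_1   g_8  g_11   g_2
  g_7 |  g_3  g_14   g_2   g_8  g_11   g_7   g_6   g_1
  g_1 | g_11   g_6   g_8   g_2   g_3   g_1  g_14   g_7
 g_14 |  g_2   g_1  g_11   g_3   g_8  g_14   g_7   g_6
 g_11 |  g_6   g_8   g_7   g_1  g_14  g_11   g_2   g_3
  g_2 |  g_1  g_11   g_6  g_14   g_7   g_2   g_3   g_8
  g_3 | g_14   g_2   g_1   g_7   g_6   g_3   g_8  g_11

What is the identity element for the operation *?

g_11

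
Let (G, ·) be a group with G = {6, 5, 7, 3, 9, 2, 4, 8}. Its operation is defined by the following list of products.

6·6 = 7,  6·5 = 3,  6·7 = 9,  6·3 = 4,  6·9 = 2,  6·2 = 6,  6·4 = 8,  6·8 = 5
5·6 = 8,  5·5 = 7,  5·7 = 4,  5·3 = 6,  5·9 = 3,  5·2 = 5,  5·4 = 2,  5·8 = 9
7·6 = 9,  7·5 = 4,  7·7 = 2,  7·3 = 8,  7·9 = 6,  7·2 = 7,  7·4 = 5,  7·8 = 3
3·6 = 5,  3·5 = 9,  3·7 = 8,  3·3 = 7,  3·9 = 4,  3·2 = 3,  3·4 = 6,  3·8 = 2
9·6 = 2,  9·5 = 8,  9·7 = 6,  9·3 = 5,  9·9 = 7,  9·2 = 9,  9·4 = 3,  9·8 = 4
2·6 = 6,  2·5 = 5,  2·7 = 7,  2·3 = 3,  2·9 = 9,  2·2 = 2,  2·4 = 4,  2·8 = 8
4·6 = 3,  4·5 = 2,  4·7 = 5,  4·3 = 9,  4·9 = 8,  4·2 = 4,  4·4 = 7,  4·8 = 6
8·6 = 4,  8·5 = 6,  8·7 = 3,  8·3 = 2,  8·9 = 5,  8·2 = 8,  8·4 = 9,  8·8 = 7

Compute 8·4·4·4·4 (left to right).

8

8·4 = 9
9·4 = 3
3·4 = 6
6·4 = 8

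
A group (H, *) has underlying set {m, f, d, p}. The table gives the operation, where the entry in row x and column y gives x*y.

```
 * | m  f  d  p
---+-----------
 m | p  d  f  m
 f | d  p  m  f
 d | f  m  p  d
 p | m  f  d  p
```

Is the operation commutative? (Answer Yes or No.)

Yes

Check whether the table is symmetric across its main diagonal.
Every entry (row x, col y) equals the entry (row y, col x), so H is abelian.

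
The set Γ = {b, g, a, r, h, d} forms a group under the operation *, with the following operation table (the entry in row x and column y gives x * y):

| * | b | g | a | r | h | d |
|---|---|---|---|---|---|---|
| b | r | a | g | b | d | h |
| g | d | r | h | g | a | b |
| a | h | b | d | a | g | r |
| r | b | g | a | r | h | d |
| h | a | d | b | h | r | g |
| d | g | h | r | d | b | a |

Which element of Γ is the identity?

The identity e satisfies e * x = x for all x, so its row in the table reproduces the column headers.
Row r reads: b, g, a, r, h, d — exactly the header order. So r is the identity.

r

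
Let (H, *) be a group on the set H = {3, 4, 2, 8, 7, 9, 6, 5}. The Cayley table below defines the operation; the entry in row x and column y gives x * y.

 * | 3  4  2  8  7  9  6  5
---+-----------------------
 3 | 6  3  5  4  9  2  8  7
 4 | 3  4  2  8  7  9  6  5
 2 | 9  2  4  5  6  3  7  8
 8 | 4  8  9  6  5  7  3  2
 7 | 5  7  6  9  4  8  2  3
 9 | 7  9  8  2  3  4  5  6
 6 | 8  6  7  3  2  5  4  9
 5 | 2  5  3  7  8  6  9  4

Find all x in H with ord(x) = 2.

{2, 5, 6, 7, 9}

Identity is 4. Compute the order of each non-identity element by repeated multiplication:
  3: 3 → 6 → 8 → 4  (order 4)
  2: 2 → 4  (order 2)
  8: 8 → 6 → 3 → 4  (order 4)
  7: 7 → 4  (order 2)
  9: 9 → 4  (order 2)
  6: 6 → 4  (order 2)
  5: 5 → 4  (order 2)
Elements of order 2: {2, 5, 6, 7, 9}.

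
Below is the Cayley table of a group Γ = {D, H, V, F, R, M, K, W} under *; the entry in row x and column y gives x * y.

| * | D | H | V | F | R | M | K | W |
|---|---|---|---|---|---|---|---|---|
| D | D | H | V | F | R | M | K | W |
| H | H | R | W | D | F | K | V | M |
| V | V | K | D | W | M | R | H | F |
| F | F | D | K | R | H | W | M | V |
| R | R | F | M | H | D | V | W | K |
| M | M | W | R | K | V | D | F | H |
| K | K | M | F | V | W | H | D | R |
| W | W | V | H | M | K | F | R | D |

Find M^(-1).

First locate the identity: row D matches the header, so D is the identity.
Scan row M for D: M * M = D. Hence M^(-1) = M.
(Structurally, Γ here is isomorphic to the dihedral group D_4.)

M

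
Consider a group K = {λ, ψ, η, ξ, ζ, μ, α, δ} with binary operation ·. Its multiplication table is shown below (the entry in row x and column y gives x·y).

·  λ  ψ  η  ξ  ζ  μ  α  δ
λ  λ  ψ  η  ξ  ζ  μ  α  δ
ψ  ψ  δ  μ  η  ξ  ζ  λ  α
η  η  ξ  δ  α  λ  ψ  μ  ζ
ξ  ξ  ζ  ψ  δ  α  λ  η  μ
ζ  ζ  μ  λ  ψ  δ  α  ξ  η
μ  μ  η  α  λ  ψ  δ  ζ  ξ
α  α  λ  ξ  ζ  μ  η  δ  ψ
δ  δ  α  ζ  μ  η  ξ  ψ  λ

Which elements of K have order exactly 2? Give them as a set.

{δ}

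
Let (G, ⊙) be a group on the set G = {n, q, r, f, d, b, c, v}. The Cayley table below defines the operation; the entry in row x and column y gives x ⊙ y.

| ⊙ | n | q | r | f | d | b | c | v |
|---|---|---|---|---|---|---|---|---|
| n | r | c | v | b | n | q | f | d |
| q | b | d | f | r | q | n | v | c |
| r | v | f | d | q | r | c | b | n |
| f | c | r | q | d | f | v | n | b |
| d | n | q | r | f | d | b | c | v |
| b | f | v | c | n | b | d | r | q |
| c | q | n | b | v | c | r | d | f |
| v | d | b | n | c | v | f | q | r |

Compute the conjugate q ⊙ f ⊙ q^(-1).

The identity is d. In row q, the entry d sits in column q, so q^(-1) = q.
q ⊙ f = r
r ⊙ q = f

f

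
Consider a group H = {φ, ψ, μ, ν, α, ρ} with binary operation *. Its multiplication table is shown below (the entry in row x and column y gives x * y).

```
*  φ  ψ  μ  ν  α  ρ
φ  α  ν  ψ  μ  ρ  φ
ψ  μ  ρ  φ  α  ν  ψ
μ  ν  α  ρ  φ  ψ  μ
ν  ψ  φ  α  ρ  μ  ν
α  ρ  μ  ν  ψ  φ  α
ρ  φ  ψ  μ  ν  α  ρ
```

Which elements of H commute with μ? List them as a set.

Compare row μ with column μ entry by entry.
ψ * μ = φ but μ * ψ = α, so ψ does not.
Collecting the elements that commute with μ: C(μ) = {μ, ρ}.
(Structurally, H here is isomorphic to the symmetric group S_3.)

{μ, ρ}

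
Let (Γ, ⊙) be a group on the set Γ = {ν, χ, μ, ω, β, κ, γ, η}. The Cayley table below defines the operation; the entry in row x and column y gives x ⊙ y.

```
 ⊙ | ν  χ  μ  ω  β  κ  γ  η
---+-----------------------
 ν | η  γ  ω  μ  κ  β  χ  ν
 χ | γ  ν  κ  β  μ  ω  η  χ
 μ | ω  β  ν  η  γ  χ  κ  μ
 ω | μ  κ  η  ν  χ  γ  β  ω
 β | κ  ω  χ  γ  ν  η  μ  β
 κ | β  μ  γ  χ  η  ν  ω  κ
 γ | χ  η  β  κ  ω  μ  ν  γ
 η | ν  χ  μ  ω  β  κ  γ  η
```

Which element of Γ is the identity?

The identity e satisfies e ⊙ x = x for all x, so its row in the table reproduces the column headers.
Row η reads: ν, χ, μ, ω, β, κ, γ, η — exactly the header order. So η is the identity.

η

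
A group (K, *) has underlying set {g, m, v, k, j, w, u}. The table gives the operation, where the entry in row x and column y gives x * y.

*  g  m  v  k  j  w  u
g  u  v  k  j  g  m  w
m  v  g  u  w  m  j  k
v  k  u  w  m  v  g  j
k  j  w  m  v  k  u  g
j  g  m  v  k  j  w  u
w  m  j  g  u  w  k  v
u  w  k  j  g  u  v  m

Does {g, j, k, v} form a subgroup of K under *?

No

g * g = u, which is not in {g, j, k, v}.
The subset is not closed under *, so it is not a subgroup.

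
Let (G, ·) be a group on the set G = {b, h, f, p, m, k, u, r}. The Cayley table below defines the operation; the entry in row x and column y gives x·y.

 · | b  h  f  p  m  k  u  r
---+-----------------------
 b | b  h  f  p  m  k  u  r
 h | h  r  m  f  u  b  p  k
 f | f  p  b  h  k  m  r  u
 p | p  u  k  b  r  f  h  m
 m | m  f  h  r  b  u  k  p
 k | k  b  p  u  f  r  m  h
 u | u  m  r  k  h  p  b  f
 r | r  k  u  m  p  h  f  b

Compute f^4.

b

f^1 = f
f^2 = f·f = b
f^3 = b·f = f
f^4 = f·f = b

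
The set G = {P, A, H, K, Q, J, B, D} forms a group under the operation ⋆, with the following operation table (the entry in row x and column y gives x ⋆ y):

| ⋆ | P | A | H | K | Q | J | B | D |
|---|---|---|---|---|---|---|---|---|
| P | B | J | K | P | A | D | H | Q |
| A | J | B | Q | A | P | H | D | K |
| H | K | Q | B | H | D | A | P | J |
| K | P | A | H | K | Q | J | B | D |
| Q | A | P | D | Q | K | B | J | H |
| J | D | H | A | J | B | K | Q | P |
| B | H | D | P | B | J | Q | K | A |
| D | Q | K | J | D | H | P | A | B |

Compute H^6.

H^1 = H
H^2 = H ⋆ H = B
H^3 = B ⋆ H = P
H^4 = P ⋆ H = K
H^5 = K ⋆ H = H
H^6 = H ⋆ H = B

B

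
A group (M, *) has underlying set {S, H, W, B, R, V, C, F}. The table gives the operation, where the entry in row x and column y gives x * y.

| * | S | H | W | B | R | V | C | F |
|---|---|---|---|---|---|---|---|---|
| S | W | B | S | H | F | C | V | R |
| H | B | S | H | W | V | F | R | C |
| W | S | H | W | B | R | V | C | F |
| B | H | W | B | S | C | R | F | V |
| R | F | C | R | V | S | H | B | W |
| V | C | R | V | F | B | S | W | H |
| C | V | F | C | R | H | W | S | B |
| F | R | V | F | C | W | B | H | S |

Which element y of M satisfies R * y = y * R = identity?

F

First locate the identity: row W matches the header, so W is the identity.
Scan row R for W: R * F = W. Hence R^(-1) = F.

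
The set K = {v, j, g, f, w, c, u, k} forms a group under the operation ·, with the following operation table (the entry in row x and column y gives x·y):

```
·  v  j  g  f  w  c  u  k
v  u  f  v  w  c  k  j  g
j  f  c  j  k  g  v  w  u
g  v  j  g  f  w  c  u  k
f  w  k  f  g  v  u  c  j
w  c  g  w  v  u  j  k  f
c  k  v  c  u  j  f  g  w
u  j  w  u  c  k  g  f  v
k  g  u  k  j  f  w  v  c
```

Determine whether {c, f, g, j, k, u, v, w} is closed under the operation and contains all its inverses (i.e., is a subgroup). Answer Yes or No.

{c, f, g, j, k, u, v, w} contains the identity g.
Checking products: every product of two elements of {c, f, g, j, k, u, v, w} (read from the table) lies in {c, f, g, j, k, u, v, w}, so the set is closed.
In a finite group, a nonempty closed subset is a subgroup. So {c, f, g, j, k, u, v, w} ≤ K.

Yes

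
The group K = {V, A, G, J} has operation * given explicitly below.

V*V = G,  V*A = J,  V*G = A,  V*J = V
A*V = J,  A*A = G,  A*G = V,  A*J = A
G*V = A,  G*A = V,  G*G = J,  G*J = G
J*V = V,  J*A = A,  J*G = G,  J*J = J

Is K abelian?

Check whether the table is symmetric across its main diagonal.
Every entry (row x, col y) equals the entry (row y, col x), so K is abelian.

Yes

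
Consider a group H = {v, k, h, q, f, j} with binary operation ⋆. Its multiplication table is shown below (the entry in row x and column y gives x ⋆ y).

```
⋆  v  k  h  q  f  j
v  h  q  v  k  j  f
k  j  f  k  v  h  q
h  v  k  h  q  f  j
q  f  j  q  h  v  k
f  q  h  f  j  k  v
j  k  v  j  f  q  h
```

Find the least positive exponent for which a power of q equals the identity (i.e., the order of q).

2

The identity element is h (its row matches the header).
q^1 = q
q^2 = q ⋆ q = h
The first power of q equal to the identity is q^2, so ord(q) = 2.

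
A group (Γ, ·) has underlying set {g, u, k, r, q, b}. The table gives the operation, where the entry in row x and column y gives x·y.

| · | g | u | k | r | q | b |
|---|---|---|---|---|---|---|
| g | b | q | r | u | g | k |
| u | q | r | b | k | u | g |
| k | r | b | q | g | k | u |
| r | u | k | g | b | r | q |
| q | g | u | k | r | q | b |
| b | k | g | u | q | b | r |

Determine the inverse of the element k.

k

First locate the identity: row q matches the header, so q is the identity.
Scan row k for q: k·k = q. Hence k^(-1) = k.
(Structurally, Γ here is isomorphic to the cyclic group Z_6.)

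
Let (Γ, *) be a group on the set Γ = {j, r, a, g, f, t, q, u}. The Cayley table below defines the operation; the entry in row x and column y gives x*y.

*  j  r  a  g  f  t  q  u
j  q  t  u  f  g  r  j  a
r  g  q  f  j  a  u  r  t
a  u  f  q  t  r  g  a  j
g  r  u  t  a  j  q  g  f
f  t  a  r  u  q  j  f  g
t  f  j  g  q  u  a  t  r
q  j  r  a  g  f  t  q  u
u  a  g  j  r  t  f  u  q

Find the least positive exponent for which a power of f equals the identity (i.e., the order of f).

2

The identity element is q (its row matches the header).
f^1 = f
f^2 = f*f = q
The first power of f equal to the identity is f^2, so ord(f) = 2.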